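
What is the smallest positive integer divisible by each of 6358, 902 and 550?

6358 = 2 · 11 · 17²; 902 = 2 · 11 · 41; 550 = 2 · 5² · 11
lcm takes max exponent of each prime: 2 · 5² · 11 · 17² · 41 = 6516950

6516950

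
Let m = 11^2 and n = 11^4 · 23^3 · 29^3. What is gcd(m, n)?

min exponent per shared prime: 11^2 = 121

121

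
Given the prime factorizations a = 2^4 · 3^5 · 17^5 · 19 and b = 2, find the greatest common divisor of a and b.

min exponent per shared prime: 2 = 2

2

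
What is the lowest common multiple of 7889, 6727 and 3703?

174370567

lcm(7889, 6727) = 7889·6727/gcd = 53069303/7 = 7581329
lcm(7581329, 3703) = 7581329·3703/gcd = 28073661287/161 = 174370567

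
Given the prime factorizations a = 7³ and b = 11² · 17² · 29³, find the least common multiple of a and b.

292530616763

max exponent per prime: 7³ · 11² · 17² · 29³ = 292530616763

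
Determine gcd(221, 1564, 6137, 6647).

gcd(221, 1564): 1564 = 7·221 + 17; 221 = 13·17 + 0 → 17
gcd(17, 6137): 6137 = 361·17 + 0 → 17
gcd(17, 6647): 6647 = 391·17 + 0 → 17

17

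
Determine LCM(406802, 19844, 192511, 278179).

406802 = 2 · 11² · 41²; 19844 = 2² · 11² · 41; 192511 = 11² · 37 · 43; 278179 = 11⁴ · 19
lcm takes max exponent of each prime: 2² · 11⁴ · 19 · 37 · 41² · 43 = 2975926673236

2975926673236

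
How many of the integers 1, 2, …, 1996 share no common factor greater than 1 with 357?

Prime factors of 357: 3, 7, 17. Count integers ≤ 1996 divisible by none of them.
By inclusion–exclusion: 1996 − ⌊1996/3⌋ − ⌊1996/7⌋ − ⌊1996/17⌋ + ⌊1996/21⌋ + ⌊1996/51⌋ + ⌊1996/119⌋ − ⌊1996/357⌋ = 1074.

1074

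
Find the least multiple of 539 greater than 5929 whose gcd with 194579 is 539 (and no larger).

6468

gcd(a, 194579) = 539 forces 539 | a; write a = 539s. Then gcd(539s, 539·361) = 539·gcd(s, 361), so need gcd(s, 361) = 1.
539s > 5929 gives s ≥ 12. The least s ≥ 12 coprime to 361 is 12, so a = 539·12 = 6468.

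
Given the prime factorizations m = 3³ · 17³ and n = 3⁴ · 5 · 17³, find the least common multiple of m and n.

1989765

max exponent per prime: 3⁴ · 5 · 17³ = 1989765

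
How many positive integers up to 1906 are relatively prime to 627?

1094

Prime factors of 627: 3, 11, 19. Count integers ≤ 1906 divisible by none of them.
By inclusion–exclusion: 1906 − ⌊1906/3⌋ − ⌊1906/11⌋ − ⌊1906/19⌋ + ⌊1906/33⌋ + ⌊1906/57⌋ + ⌊1906/209⌋ − ⌊1906/627⌋ = 1094.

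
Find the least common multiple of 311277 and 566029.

gcd first: 566029 = 1·311277 + 254752; 311277 = 1·254752 + 56525; 254752 = 4·56525 + 28652; 56525 = 1·28652 + 27873; 28652 = 1·27873 + 779; 27873 = 35·779 + 608; 779 = 1·608 + 171; 608 = 3·171 + 95; 171 = 1·95 + 76; 95 = 1·76 + 19; 76 = 4·19 + 0 → gcd = 19
lcm = 311277·566029/gcd = 176191809033/19 = 9273253107

9273253107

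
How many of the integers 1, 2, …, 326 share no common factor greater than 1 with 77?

255

77 = 7·11. Inclusion–exclusion on these primes:
326 − ⌊326/7⌋ − ⌊326/11⌋ + ⌊326/77⌋ = 255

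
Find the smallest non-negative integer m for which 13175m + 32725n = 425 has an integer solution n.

Euclid: 32725 = 2·13175 + 6375; 13175 = 2·6375 + 425; 6375 = 15·425 + 0 → gcd = 425; 425 = 425·1.
Back-substitution yields 13175·(5) + 32725·(-2) = 425, so one solution is m = 5·1 = 5, n = -2·1 = -2.
Solutions in m differ by 32725/425 = 77; the one in [0, 77) is 5 mod 77 = 5.

5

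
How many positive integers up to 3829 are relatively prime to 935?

2621

935 = 5·11·17. Inclusion–exclusion on these primes:
3829 − ⌊3829/5⌋ − ⌊3829/11⌋ − ⌊3829/17⌋ + ⌊3829/55⌋ + ⌊3829/85⌋ + ⌊3829/187⌋ − ⌊3829/935⌋ = 2621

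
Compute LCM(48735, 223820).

48735 = 3³ · 5 · 19²; 223820 = 2² · 5 · 19² · 31
max exponents: 2² · 3³ · 5 · 19² · 31 = 6043140

6043140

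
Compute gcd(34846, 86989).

34846 = 2 · 7 · 19 · 131
86989 = 7 · 17² · 43
Common: 7 = 7

7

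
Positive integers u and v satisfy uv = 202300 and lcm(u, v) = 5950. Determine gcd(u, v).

gcd·lcm = product, so gcd = 202300/5950 = 34.

34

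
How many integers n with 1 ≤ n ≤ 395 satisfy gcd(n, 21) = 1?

226

21 = 3·7. Inclusion–exclusion on these primes:
395 − ⌊395/3⌋ − ⌊395/7⌋ + ⌊395/21⌋ = 226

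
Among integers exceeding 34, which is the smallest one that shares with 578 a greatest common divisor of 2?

36

578 = 2·289. Any a with gcd(a, 578) = 2 is a multiple of 2, say 2s, with s coprime to 289.
Need s > 34/2, so s ≥ 18. First s ≥ 18 with gcd(s, 289) = 1 is s = 18. Thus a = 2·18 = 36.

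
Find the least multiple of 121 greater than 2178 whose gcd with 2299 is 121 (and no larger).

gcd(m, 2299) = 121 forces 121 | m; write m = 121s. Then gcd(121s, 121·19) = 121·gcd(s, 19), so need gcd(s, 19) = 1.
121s > 2178 gives s ≥ 19. The least s ≥ 19 coprime to 19 is 20, so m = 121·20 = 2420.

2420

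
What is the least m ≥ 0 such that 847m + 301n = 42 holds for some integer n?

Reduce mod 301: 847m ≡ 42 (mod 301). With g = gcd(847, 301) = 7 dividing 42, divide through: 121m ≡ 6 (mod 43).
Since gcd(121, 43) = 1, m ≡ 6·(121)⁻¹ ≡ 10 (mod 43). Smallest non-negative: 10.

10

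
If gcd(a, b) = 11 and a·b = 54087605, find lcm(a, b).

4917055

Since gcd(a,b)·lcm(a,b) = ab, lcm = 54087605/11 = 4917055.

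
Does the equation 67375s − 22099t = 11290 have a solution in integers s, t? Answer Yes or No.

No

By Bézout, 67375s − 22099t = 11290 has integer solutions iff gcd(67375, 22099) | 11290.
Euclid: 67375 = 3·22099 + 1078; 22099 = 20·1078 + 539; 1078 = 2·539 + 0. gcd = 539; 11290 mod 539 = 510. No.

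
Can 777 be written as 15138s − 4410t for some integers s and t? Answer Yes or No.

By Bézout, 15138s − 4410t = 777 has integer solutions iff gcd(15138, 4410) | 777.
Euclid: 15138 = 3·4410 + 1908; 4410 = 2·1908 + 594; 1908 = 3·594 + 126; 594 = 4·126 + 90; 126 = 1·90 + 36; 90 = 2·36 + 18; 36 = 2·18 + 0. gcd = 18; 777 mod 18 = 3. No.

No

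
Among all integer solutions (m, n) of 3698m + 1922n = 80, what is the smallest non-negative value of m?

Reduce mod 1922: 3698m ≡ 80 (mod 1922). With g = gcd(3698, 1922) = 2 dividing 80, divide through: 1849m ≡ 40 (mod 961).
Since gcd(1849, 961) = 1, m ≡ 40·(1849)⁻¹ ≡ 684 (mod 961). Smallest non-negative: 684.

684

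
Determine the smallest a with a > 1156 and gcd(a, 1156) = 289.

1445

gcd(a, 1156) = 289 forces 289 | a; write a = 289s. Then gcd(289s, 289·4) = 289·gcd(s, 4), so need gcd(s, 4) = 1.
289s > 1156 gives s ≥ 5. The least s ≥ 5 coprime to 4 is 5, so a = 289·5 = 1445.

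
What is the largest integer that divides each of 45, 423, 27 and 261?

9

gcd(45, 423): 423 = 9·45 + 18; 45 = 2·18 + 9; 18 = 2·9 + 0 → 9
gcd(9, 27): 27 = 3·9 + 0 → 9
gcd(9, 261): 261 = 29·9 + 0 → 9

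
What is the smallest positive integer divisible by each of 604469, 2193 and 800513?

3820848549

604469 = 17 · 31² · 37; 2193 = 3 · 17 · 43; 800513 = 7² · 17 · 31²
lcm takes max exponent of each prime: 3 · 7² · 17 · 31² · 37 · 43 = 3820848549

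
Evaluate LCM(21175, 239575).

21175 = 5² · 7 · 11²; 239575 = 5² · 7 · 37²
max exponents: 5² · 7 · 11² · 37² = 28988575

28988575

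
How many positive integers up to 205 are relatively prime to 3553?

Prime factors of 3553: 11, 17, 19. Count integers ≤ 205 divisible by none of them.
By inclusion–exclusion: 205 − ⌊205/11⌋ − ⌊205/17⌋ − ⌊205/19⌋ + ⌊205/187⌋ + ⌊205/209⌋ + ⌊205/323⌋ − ⌊205/3553⌋ = 166.

166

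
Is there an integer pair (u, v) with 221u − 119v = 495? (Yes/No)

No

By Bézout, 221u − 119v = 495 has integer solutions iff gcd(221, 119) | 495.
Euclid: 221 = 1·119 + 102; 119 = 1·102 + 17; 102 = 6·17 + 0. gcd = 17; 495 mod 17 = 2. No.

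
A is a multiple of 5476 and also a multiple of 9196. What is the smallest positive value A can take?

gcd first: 9196 = 1·5476 + 3720; 5476 = 1·3720 + 1756; 3720 = 2·1756 + 208; 1756 = 8·208 + 92; 208 = 2·92 + 24; 92 = 3·24 + 20; 24 = 1·20 + 4; 20 = 5·4 + 0 → gcd = 4
lcm = 5476·9196/gcd = 50357296/4 = 12589324

12589324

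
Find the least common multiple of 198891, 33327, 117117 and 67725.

lcm(198891, 33327) = 198891·33327/gcd = 6628440357/63 = 105213339
lcm(105213339, 117117) = 105213339·117117/gcd = 12322270623663/693 = 17781054291
lcm(17781054291, 67725) = 17781054291·67725/gcd = 1204221901857975/63 = 19114633362825

19114633362825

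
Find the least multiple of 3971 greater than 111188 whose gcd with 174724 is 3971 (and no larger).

174724 = 3971·44. Any x with gcd(x, 174724) = 3971 is a multiple of 3971, say 3971s, with s coprime to 44.
Need s > 111188/3971, so s ≥ 29. First s ≥ 29 with gcd(s, 44) = 1 is s = 29. Thus x = 3971·29 = 115159.

115159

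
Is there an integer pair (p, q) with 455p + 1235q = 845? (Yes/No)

By Bézout, 455p + 1235q = 845 has integer solutions iff gcd(455, 1235) | 845.
Euclid: 1235 = 2·455 + 325; 455 = 1·325 + 130; 325 = 2·130 + 65; 130 = 2·65 + 0. gcd = 65; 845 mod 65 = 0. Yes.

Yes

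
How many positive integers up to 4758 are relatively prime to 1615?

3395

1615 = 5·17·19. Inclusion–exclusion on these primes:
4758 − ⌊4758/5⌋ − ⌊4758/17⌋ − ⌊4758/19⌋ + ⌊4758/85⌋ + ⌊4758/95⌋ + ⌊4758/323⌋ − ⌊4758/1615⌋ = 3395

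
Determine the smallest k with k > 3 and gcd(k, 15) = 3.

gcd(k, 15) = 3 forces 3 | k; write k = 3s. Then gcd(3s, 3·5) = 3·gcd(s, 5), so need gcd(s, 5) = 1.
3s > 3 gives s ≥ 2. The least s ≥ 2 coprime to 5 is 2, so k = 3·2 = 6.

6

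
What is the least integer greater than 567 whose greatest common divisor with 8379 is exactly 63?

gcd(k, 8379) = 63 forces 63 | k; write k = 63s. Then gcd(63s, 63·133) = 63·gcd(s, 133), so need gcd(s, 133) = 1.
63s > 567 gives s ≥ 10. The least s ≥ 10 coprime to 133 is 10, so k = 63·10 = 630.

630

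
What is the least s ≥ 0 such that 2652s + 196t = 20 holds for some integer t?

36

gcd(2652, 196) = 4 (Euclid: 2652 = 13·196 + 104; 196 = 1·104 + 92; 104 = 1·92 + 12; 92 = 7·12 + 8; 12 = 1·8 + 4; 8 = 2·4 + 0), and 4 | 20.
Extended Euclid: 2652·(17) + 196·(-230) = 4. Scale by 5: s₀ = 85.
General solution s = s₀ + 49k; reducing mod 49 gives s = 36 (and t = -487).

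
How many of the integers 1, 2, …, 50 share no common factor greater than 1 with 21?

Prime factors of 21: 3, 7. Count integers ≤ 50 divisible by none of them.
By inclusion–exclusion: 50 − ⌊50/3⌋ − ⌊50/7⌋ + ⌊50/21⌋ = 29.

29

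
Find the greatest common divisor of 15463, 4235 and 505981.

7

gcd(15463, 4235): 15463 = 3·4235 + 2758; 4235 = 1·2758 + 1477; 2758 = 1·1477 + 1281; 1477 = 1·1281 + 196; 1281 = 6·196 + 105; 196 = 1·105 + 91; 105 = 1·91 + 14; 91 = 6·14 + 7; 14 = 2·7 + 0 → 7
gcd(7, 505981): 505981 = 72283·7 + 0 → 7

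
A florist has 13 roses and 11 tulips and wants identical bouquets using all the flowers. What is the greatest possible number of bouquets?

13 = 13
11 = 11
Common: 1 = 1

1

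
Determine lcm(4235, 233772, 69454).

lcm(4235, 233772) = 4235·233772/gcd = 990024420/847 = 1168860
lcm(1168860, 69454) = 1168860·69454/gcd = 81182002440/1694 = 47923260

47923260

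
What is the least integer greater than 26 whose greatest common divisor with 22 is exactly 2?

28

gcd(k, 22) = 2 forces 2 | k; write k = 2s. Then gcd(2s, 2·11) = 2·gcd(s, 11), so need gcd(s, 11) = 1.
2s > 26 gives s ≥ 14. The least s ≥ 14 coprime to 11 is 14, so k = 2·14 = 28.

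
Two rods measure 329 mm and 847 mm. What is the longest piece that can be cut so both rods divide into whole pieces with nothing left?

7

329 = 7 · 47
847 = 7 · 11²
Common: 7 = 7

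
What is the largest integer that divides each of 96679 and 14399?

Euclid: 96679 = 6·14399 + 10285; 14399 = 1·10285 + 4114; 10285 = 2·4114 + 2057; 4114 = 2·2057 + 0. Last nonzero remainder: 2057.

2057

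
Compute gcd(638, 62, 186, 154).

2

638 = 2 · 11 · 29; 62 = 2 · 31; 186 = 2 · 3 · 31; 154 = 2 · 7 · 11
gcd takes min exponent of each prime: 2 = 2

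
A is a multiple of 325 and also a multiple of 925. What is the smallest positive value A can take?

gcd first: 925 = 2·325 + 275; 325 = 1·275 + 50; 275 = 5·50 + 25; 50 = 2·25 + 0 → gcd = 25
lcm = 325·925/gcd = 300625/25 = 12025

12025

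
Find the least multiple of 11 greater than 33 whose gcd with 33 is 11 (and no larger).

44

33 = 11·3. Any x with gcd(x, 33) = 11 is a multiple of 11, say 11s, with s coprime to 3.
Need s > 33/11, so s ≥ 4. First s ≥ 4 with gcd(s, 3) = 1 is s = 4. Thus x = 11·4 = 44.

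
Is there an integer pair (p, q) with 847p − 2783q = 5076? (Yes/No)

gcd(847, 2783): 2783 = 3·847 + 242; 847 = 3·242 + 121; 242 = 2·121 + 0 → 121
121 does not divide 5076, so a solution does not exist.

No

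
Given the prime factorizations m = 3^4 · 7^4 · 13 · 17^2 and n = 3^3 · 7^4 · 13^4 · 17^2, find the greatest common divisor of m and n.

min exponent per shared prime: 3^3 · 7^4 · 13 · 17^2 = 243555039

243555039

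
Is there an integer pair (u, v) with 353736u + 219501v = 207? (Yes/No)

Yes

gcd(353736, 219501): 353736 = 1·219501 + 134235; 219501 = 1·134235 + 85266; 134235 = 1·85266 + 48969; 85266 = 1·48969 + 36297; 48969 = 1·36297 + 12672; 36297 = 2·12672 + 10953; 12672 = 1·10953 + 1719; 10953 = 6·1719 + 639; 1719 = 2·639 + 441; 639 = 1·441 + 198; 441 = 2·198 + 45; 198 = 4·45 + 18; 45 = 2·18 + 9; 18 = 2·9 + 0 → 9
9 divides 207, so a solution exists.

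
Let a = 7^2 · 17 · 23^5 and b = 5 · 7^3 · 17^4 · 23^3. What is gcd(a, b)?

10135111

min exponent per shared prime: 7^2 · 17 · 23^3 = 10135111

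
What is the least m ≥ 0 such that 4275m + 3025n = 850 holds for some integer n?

gcd(4275, 3025) = 25 (Euclid: 4275 = 1·3025 + 1250; 3025 = 2·1250 + 525; 1250 = 2·525 + 200; 525 = 2·200 + 125; 200 = 1·125 + 75; 125 = 1·75 + 50; 75 = 1·50 + 25; 50 = 2·25 + 0), and 25 | 850.
Extended Euclid: 4275·(46) + 3025·(-65) = 25. Scale by 34: m₀ = 1564.
General solution m = m₀ + 121t; reducing mod 121 gives m = 112 (and n = -158).

112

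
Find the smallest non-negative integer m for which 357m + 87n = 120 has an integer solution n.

23

gcd(357, 87) = 3 (Euclid: 357 = 4·87 + 9; 87 = 9·9 + 6; 9 = 1·6 + 3; 6 = 2·3 + 0), and 3 | 120.
Extended Euclid: 357·(10) + 87·(-41) = 3. Scale by 40: m₀ = 400.
General solution m = m₀ + 29t; reducing mod 29 gives m = 23 (and n = -93).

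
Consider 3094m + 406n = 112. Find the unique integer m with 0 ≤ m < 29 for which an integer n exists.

23

gcd(3094, 406) = 14 (Euclid: 3094 = 7·406 + 252; 406 = 1·252 + 154; 252 = 1·154 + 98; 154 = 1·98 + 56; 98 = 1·56 + 42; 56 = 1·42 + 14; 42 = 3·14 + 0), and 14 | 112.
Extended Euclid: 3094·(-8) + 406·(61) = 14. Scale by 8: m₀ = -64.
General solution m = m₀ + 29t; reducing mod 29 gives m = 23 (and n = -175).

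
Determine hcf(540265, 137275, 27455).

95

540265 = 5 · 11² · 19 · 47; 137275 = 5² · 17² · 19; 27455 = 5 · 17² · 19
gcd takes min exponent of each prime: 5 · 19 = 95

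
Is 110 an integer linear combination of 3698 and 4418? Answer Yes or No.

gcd(3698, 4418): 4418 = 1·3698 + 720; 3698 = 5·720 + 98; 720 = 7·98 + 34; 98 = 2·34 + 30; 34 = 1·30 + 4; 30 = 7·4 + 2; 4 = 2·2 + 0 → 2
2 divides 110, so a solution exists.

Yes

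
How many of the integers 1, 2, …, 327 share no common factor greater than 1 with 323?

292

323 = 17·19. Inclusion–exclusion on these primes:
327 − ⌊327/17⌋ − ⌊327/19⌋ + ⌊327/323⌋ = 292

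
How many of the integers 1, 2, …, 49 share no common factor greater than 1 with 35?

34

Prime factors of 35: 5, 7. Count integers ≤ 49 divisible by none of them.
By inclusion–exclusion: 49 − ⌊49/5⌋ − ⌊49/7⌋ + ⌊49/35⌋ = 34.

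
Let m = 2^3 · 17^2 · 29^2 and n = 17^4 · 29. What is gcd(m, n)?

8381

min exponent per shared prime: 17^2 · 29 = 8381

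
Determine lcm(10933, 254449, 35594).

15835379066

10933 = 13 · 29²; 254449 = 13 · 23² · 37; 35594 = 2 · 13 · 37²
lcm takes max exponent of each prime: 2 · 13 · 23² · 29² · 37² = 15835379066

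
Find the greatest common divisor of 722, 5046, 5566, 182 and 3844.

722 = 2 · 19²; 5046 = 2 · 3 · 29²; 5566 = 2 · 11² · 23; 182 = 2 · 7 · 13; 3844 = 2² · 31²
gcd takes min exponent of each prime: 2 = 2

2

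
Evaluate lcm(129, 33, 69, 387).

97911

lcm(129, 33) = 129·33/gcd = 4257/3 = 1419
lcm(1419, 69) = 1419·69/gcd = 97911/3 = 32637
lcm(32637, 387) = 32637·387/gcd = 12630519/129 = 97911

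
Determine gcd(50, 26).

2

Euclid: 50 = 1·26 + 24; 26 = 1·24 + 2; 24 = 12·2 + 0. Last nonzero remainder: 2.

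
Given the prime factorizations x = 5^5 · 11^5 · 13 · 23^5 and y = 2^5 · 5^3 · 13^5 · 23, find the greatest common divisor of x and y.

min exponent per shared prime: 5^3 · 13 · 23 = 37375

37375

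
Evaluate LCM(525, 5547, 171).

525 = 3 · 5² · 7; 5547 = 3 · 43²; 171 = 3² · 19
lcm takes max exponent of each prime: 3² · 5² · 7 · 19 · 43² = 55331325

55331325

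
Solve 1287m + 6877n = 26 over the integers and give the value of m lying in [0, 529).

Reduce mod 6877: 1287m ≡ 26 (mod 6877). With g = gcd(1287, 6877) = 13 dividing 26, divide through: 99m ≡ 2 (mod 529).
Since gcd(99, 529) = 1, m ≡ 2·(99)⁻¹ ≡ 342 (mod 529). Smallest non-negative: 342.

342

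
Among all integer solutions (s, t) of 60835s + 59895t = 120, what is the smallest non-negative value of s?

Reduce mod 59895: 60835s ≡ 120 (mod 59895). With g = gcd(60835, 59895) = 5 dividing 120, divide through: 12167s ≡ 24 (mod 11979).
Since gcd(12167, 11979) = 1, s ≡ 24·(12167)⁻¹ ≡ 255 (mod 11979). Smallest non-negative: 255.

255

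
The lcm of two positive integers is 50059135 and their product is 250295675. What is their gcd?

5

gcd·lcm = product, so gcd = 250295675/50059135 = 5.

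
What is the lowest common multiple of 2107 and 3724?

gcd first: 3724 = 1·2107 + 1617; 2107 = 1·1617 + 490; 1617 = 3·490 + 147; 490 = 3·147 + 49; 147 = 3·49 + 0 → gcd = 49
lcm = 2107·3724/gcd = 7846468/49 = 160132

160132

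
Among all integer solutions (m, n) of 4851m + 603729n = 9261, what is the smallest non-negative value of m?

1122

Euclid: 603729 = 124·4851 + 2205; 4851 = 2·2205 + 441; 2205 = 5·441 + 0 → gcd = 441; 9261 = 441·21.
Back-substitution yields 4851·(249) + 603729·(-2) = 441, so one solution is m = 249·21 = 5229, n = -2·21 = -42.
Solutions in m differ by 603729/441 = 1369; the one in [0, 1369) is 5229 mod 1369 = 1122.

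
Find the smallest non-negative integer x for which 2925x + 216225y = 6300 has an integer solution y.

150

gcd(2925, 216225) = 225 (Euclid: 216225 = 73·2925 + 2700; 2925 = 1·2700 + 225; 2700 = 12·225 + 0), and 225 | 6300.
Extended Euclid: 2925·(74) + 216225·(-1) = 225. Scale by 28: x₀ = 2072.
General solution x = x₀ + 961t; reducing mod 961 gives x = 150 (and y = -2).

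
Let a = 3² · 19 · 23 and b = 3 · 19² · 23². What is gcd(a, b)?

1311

min exponent per shared prime: 3 · 19 · 23 = 1311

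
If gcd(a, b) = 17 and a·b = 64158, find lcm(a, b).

3774

gcd·lcm = product, so lcm = 64158/17 = 3774.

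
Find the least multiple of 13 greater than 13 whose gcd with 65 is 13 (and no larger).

26

Multiples of 13 above 13: 13·2, 13·3, … . Need the cofactor coprime to 65/13 = 5.
Checking s = 2, 3, … the first with gcd(s, 5) = 1 is s = 2, giving 26.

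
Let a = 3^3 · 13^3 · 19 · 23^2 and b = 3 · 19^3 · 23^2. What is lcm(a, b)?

max exponent per prime: 3^3 · 13^3 · 19^3 · 23^2 = 215233712109

215233712109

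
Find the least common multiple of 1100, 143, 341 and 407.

1100 = 2² · 5² · 11; 143 = 11 · 13; 341 = 11 · 31; 407 = 11 · 37
lcm takes max exponent of each prime: 2² · 5² · 11 · 13 · 31 · 37 = 16402100

16402100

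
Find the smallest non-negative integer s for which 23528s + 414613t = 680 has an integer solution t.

18468

Euclid: 414613 = 17·23528 + 14637; 23528 = 1·14637 + 8891; 14637 = 1·8891 + 5746; 8891 = 1·5746 + 3145; 5746 = 1·3145 + 2601; 3145 = 1·2601 + 544; 2601 = 4·544 + 425; 544 = 1·425 + 119; 425 = 3·119 + 68; 119 = 1·68 + 51; 68 = 1·51 + 17; 51 = 3·17 + 0 → gcd = 17; 680 = 17·40.
Back-substitution yields 23528·(-6855) + 414613·(389) = 17, so one solution is s = -6855·40 = -274200, t = 389·40 = 15560.
Solutions in s differ by 414613/17 = 24389; the one in [0, 24389) is -274200 mod 24389 = 18468.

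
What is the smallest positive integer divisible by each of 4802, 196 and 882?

4802 = 2 · 7⁴; 196 = 2² · 7²; 882 = 2 · 3² · 7²
lcm takes max exponent of each prime: 2² · 3² · 7⁴ = 86436

86436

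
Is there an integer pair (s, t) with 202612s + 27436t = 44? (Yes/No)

Yes

gcd(202612, 27436): 202612 = 7·27436 + 10560; 27436 = 2·10560 + 6316; 10560 = 1·6316 + 4244; 6316 = 1·4244 + 2072; 4244 = 2·2072 + 100; 2072 = 20·100 + 72; 100 = 1·72 + 28; 72 = 2·28 + 16; 28 = 1·16 + 12; 16 = 1·12 + 4; 12 = 3·4 + 0 → 4
4 divides 44, so a solution exists.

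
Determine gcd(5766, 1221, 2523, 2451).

gcd(5766, 1221): 5766 = 4·1221 + 882; 1221 = 1·882 + 339; 882 = 2·339 + 204; 339 = 1·204 + 135; 204 = 1·135 + 69; 135 = 1·69 + 66; 69 = 1·66 + 3; 66 = 22·3 + 0 → 3
gcd(3, 2523): 2523 = 841·3 + 0 → 3
gcd(3, 2451): 2451 = 817·3 + 0 → 3

3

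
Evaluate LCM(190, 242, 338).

3885310

190 = 2 · 5 · 19; 242 = 2 · 11²; 338 = 2 · 13²
lcm takes max exponent of each prime: 2 · 5 · 11² · 13² · 19 = 3885310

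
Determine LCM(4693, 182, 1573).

7949942

lcm(4693, 182) = 4693·182/gcd = 854126/13 = 65702
lcm(65702, 1573) = 65702·1573/gcd = 103349246/13 = 7949942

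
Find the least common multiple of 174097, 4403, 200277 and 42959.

18725699223

lcm(174097, 4403) = 174097·4403/gcd = 766549091/119 = 6441589
lcm(6441589, 200277) = 6441589·200277/gcd = 1290102120153/1309 = 985563117
lcm(985563117, 42959) = 985563117·42959/gcd = 42338805943203/2261 = 18725699223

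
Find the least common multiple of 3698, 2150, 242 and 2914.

16298657650

3698 = 2 · 43²; 2150 = 2 · 5² · 43; 242 = 2 · 11²; 2914 = 2 · 31 · 47
lcm takes max exponent of each prime: 2 · 5² · 11² · 31 · 43² · 47 = 16298657650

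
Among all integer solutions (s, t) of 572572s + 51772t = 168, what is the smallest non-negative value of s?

269

gcd(572572, 51772) = 28 (Euclid: 572572 = 11·51772 + 3080; 51772 = 16·3080 + 2492; 3080 = 1·2492 + 588; 2492 = 4·588 + 140; 588 = 4·140 + 28; 140 = 5·28 + 0), and 28 | 168.
Extended Euclid: 572572·(353) + 51772·(-3904) = 28. Scale by 6: s₀ = 2118.
General solution s = s₀ + 1849k; reducing mod 1849 gives s = 269 (and t = -2975).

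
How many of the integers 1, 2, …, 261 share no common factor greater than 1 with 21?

149

21 = 3·7. Inclusion–exclusion on these primes:
261 − ⌊261/3⌋ − ⌊261/7⌋ + ⌊261/21⌋ = 149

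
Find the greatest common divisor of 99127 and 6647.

Euclid: 99127 = 14·6647 + 6069; 6647 = 1·6069 + 578; 6069 = 10·578 + 289; 578 = 2·289 + 0. Last nonzero remainder: 289.

289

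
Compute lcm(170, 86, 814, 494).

734866990

170 = 2 · 5 · 17; 86 = 2 · 43; 814 = 2 · 11 · 37; 494 = 2 · 13 · 19
lcm takes max exponent of each prime: 2 · 5 · 11 · 13 · 17 · 19 · 37 · 43 = 734866990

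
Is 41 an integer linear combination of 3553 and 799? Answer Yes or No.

No

gcd(3553, 799): 3553 = 4·799 + 357; 799 = 2·357 + 85; 357 = 4·85 + 17; 85 = 5·17 + 0 → 17
17 does not divide 41, so a solution does not exist.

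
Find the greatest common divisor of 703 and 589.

703 = 19 · 37
589 = 19 · 31
Common: 19 = 19

19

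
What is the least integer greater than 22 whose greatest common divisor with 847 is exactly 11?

33

847 = 11·77. Any k with gcd(k, 847) = 11 is a multiple of 11, say 11s, with s coprime to 77.
Need s > 22/11, so s ≥ 3. First s ≥ 3 with gcd(s, 77) = 1 is s = 3. Thus k = 11·3 = 33.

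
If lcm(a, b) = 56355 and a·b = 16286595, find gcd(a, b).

gcd·lcm = product, so gcd = 16286595/56355 = 289.

289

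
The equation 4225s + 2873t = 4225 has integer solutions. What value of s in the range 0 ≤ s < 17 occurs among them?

1

Euclid: 4225 = 1·2873 + 1352; 2873 = 2·1352 + 169; 1352 = 8·169 + 0 → gcd = 169; 4225 = 169·25.
Back-substitution yields 4225·(-2) + 2873·(3) = 169, so one solution is s = -2·25 = -50, t = 3·25 = 75.
Solutions in s differ by 2873/169 = 17; the one in [0, 17) is -50 mod 17 = 1.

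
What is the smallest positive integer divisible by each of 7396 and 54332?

100459868

7396 = 2² · 43²; 54332 = 2² · 17² · 47
max exponents: 2² · 17² · 43² · 47 = 100459868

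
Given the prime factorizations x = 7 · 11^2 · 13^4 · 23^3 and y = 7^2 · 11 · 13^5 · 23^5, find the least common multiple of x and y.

max exponent per prime: 7^2 · 11^2 · 13^5 · 23^5 = 14168941002787571

14168941002787571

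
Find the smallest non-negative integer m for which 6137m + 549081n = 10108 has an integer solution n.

449

gcd(6137, 549081) = 361 (Euclid: 549081 = 89·6137 + 2888; 6137 = 2·2888 + 361; 2888 = 8·361 + 0), and 361 | 10108.
Extended Euclid: 6137·(179) + 549081·(-2) = 361. Scale by 28: m₀ = 5012.
General solution m = m₀ + 1521t; reducing mod 1521 gives m = 449 (and n = -5).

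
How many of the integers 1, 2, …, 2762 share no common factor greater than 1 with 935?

1891

935 = 5·11·17. Inclusion–exclusion on these primes:
2762 − ⌊2762/5⌋ − ⌊2762/11⌋ − ⌊2762/17⌋ + ⌊2762/55⌋ + ⌊2762/85⌋ + ⌊2762/187⌋ − ⌊2762/935⌋ = 1891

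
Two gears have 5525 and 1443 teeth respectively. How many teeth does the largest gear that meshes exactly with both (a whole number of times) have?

13

Euclid: 5525 = 3·1443 + 1196; 1443 = 1·1196 + 247; 1196 = 4·247 + 208; 247 = 1·208 + 39; 208 = 5·39 + 13; 39 = 3·13 + 0. Last nonzero remainder: 13.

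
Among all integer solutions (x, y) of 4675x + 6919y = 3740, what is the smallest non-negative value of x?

Euclid: 6919 = 1·4675 + 2244; 4675 = 2·2244 + 187; 2244 = 12·187 + 0 → gcd = 187; 3740 = 187·20.
Back-substitution yields 4675·(3) + 6919·(-2) = 187, so one solution is x = 3·20 = 60, y = -2·20 = -40.
Solutions in x differ by 6919/187 = 37; the one in [0, 37) is 60 mod 37 = 23.

23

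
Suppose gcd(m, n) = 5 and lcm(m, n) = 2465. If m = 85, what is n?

Using mn = gcd(m,n)·lcm(m,n) = 5·2465 = 12325, we get n = 12325/85 = 145.

145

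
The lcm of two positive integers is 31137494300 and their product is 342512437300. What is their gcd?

gcd·lcm = product, so gcd = 342512437300/31137494300 = 11.

11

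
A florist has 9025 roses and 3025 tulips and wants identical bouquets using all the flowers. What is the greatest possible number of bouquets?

Euclid: 9025 = 2·3025 + 2975; 3025 = 1·2975 + 50; 2975 = 59·50 + 25; 50 = 2·25 + 0. Last nonzero remainder: 25.

25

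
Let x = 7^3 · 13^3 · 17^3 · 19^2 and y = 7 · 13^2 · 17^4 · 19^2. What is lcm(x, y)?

22720980260251

max exponent per prime: 7^3 · 13^3 · 17^4 · 19^2 = 22720980260251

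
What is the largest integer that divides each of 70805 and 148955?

5

Euclid: 148955 = 2·70805 + 7345; 70805 = 9·7345 + 4700; 7345 = 1·4700 + 2645; 4700 = 1·2645 + 2055; 2645 = 1·2055 + 590; 2055 = 3·590 + 285; 590 = 2·285 + 20; 285 = 14·20 + 5; 20 = 4·5 + 0. Last nonzero remainder: 5.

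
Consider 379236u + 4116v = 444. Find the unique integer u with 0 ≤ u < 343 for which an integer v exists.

300

Reduce mod 4116: 379236u ≡ 444 (mod 4116). With g = gcd(379236, 4116) = 12 dividing 444, divide through: 31603u ≡ 37 (mod 343).
Since gcd(31603, 343) = 1, u ≡ 37·(31603)⁻¹ ≡ 300 (mod 343). Smallest non-negative: 300.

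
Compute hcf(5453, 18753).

Euclid: 18753 = 3·5453 + 2394; 5453 = 2·2394 + 665; 2394 = 3·665 + 399; 665 = 1·399 + 266; 399 = 1·266 + 133; 266 = 2·133 + 0. Last nonzero remainder: 133.

133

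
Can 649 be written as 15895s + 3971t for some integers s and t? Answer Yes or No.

Yes

By Bézout, 15895s + 3971t = 649 has integer solutions iff gcd(15895, 3971) | 649.
Euclid: 15895 = 4·3971 + 11; 3971 = 361·11 + 0. gcd = 11; 649 mod 11 = 0. Yes.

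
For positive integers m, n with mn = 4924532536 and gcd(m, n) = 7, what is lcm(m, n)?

703504648

Since gcd(m,n)·lcm(m,n) = mn, lcm = 4924532536/7 = 703504648.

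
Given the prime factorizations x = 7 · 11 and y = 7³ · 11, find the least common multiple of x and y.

3773

max exponent per prime: 7³ · 11 = 3773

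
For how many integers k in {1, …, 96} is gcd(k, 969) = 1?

969 = 3·17·19. Inclusion–exclusion on these primes:
96 − ⌊96/3⌋ − ⌊96/17⌋ − ⌊96/19⌋ + ⌊96/51⌋ + ⌊96/57⌋ + ⌊96/323⌋ − ⌊96/969⌋ = 56

56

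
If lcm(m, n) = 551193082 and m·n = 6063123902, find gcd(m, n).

11

gcd·lcm = product, so gcd = 6063123902/551193082 = 11.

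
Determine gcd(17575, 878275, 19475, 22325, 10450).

475

gcd(17575, 878275): 878275 = 49·17575 + 17100; 17575 = 1·17100 + 475; 17100 = 36·475 + 0 → 475
gcd(475, 19475): 19475 = 41·475 + 0 → 475
gcd(475, 22325): 22325 = 47·475 + 0 → 475
gcd(475, 10450): 10450 = 22·475 + 0 → 475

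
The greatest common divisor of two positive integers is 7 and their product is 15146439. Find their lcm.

gcd·lcm = product, so lcm = 15146439/7 = 2163777.

2163777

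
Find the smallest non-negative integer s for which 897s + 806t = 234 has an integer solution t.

Euclid: 897 = 1·806 + 91; 806 = 8·91 + 78; 91 = 1·78 + 13; 78 = 6·13 + 0 → gcd = 13; 234 = 13·18.
Back-substitution yields 897·(9) + 806·(-10) = 13, so one solution is s = 9·18 = 162, t = -10·18 = -180.
Solutions in s differ by 806/13 = 62; the one in [0, 62) is 162 mod 62 = 38.

38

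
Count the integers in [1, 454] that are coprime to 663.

663 = 3·13·17. Inclusion–exclusion on these primes:
454 − ⌊454/3⌋ − ⌊454/13⌋ − ⌊454/17⌋ + ⌊454/39⌋ + ⌊454/51⌋ + ⌊454/221⌋ − ⌊454/663⌋ = 264

264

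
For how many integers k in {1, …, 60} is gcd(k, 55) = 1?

55 = 5·11. Inclusion–exclusion on these primes:
60 − ⌊60/5⌋ − ⌊60/11⌋ + ⌊60/55⌋ = 44

44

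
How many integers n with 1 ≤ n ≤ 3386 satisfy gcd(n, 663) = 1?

1961

Prime factors of 663: 3, 13, 17. Count integers ≤ 3386 divisible by none of them.
By inclusion–exclusion: 3386 − ⌊3386/3⌋ − ⌊3386/13⌋ − ⌊3386/17⌋ + ⌊3386/39⌋ + ⌊3386/51⌋ + ⌊3386/221⌋ − ⌊3386/663⌋ = 1961.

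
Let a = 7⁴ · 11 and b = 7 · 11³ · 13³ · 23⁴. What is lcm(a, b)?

max exponent per prime: 7⁴ · 11³ · 13³ · 23⁴ = 1964769539619887

1964769539619887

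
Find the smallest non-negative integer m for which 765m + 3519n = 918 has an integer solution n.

15

Reduce mod 3519: 765m ≡ 918 (mod 3519). With g = gcd(765, 3519) = 153 dividing 918, divide through: 5m ≡ 6 (mod 23).
Since gcd(5, 23) = 1, m ≡ 6·(5)⁻¹ ≡ 15 (mod 23). Smallest non-negative: 15.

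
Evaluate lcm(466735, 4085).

466735 = 5 · 17³ · 19; 4085 = 5 · 19 · 43
max exponents: 5 · 17³ · 19 · 43 = 20069605

20069605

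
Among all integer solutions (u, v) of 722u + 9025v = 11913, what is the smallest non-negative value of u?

gcd(722, 9025) = 361 (Euclid: 9025 = 12·722 + 361; 722 = 2·361 + 0), and 361 | 11913.
Extended Euclid: 722·(-12) + 9025·(1) = 361. Scale by 33: u₀ = -396.
General solution u = u₀ + 25t; reducing mod 25 gives u = 4 (and v = 1).

4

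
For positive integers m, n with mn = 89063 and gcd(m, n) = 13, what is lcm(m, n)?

6851

For any two positive integers, gcd × lcm equals their product. Hence lcm = 89063 / 13 = 6851.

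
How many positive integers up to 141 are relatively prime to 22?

22 = 2·11. Inclusion–exclusion on these primes:
141 − ⌊141/2⌋ − ⌊141/11⌋ + ⌊141/22⌋ = 65

65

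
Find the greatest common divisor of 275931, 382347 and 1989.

275931 = 3² · 23 · 31 · 43; 382347 = 3³ · 7² · 17²; 1989 = 3² · 13 · 17
gcd takes min exponent of each prime: 3² = 9

9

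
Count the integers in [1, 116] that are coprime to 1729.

1729 = 7·13·19. Inclusion–exclusion on these primes:
116 − ⌊116/7⌋ − ⌊116/13⌋ − ⌊116/19⌋ + ⌊116/91⌋ + ⌊116/133⌋ + ⌊116/247⌋ − ⌊116/1729⌋ = 87

87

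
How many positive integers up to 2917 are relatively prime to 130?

1077

Prime factors of 130: 2, 5, 13. Count integers ≤ 2917 divisible by none of them.
By inclusion–exclusion: 2917 − ⌊2917/2⌋ − ⌊2917/5⌋ − ⌊2917/13⌋ + ⌊2917/10⌋ + ⌊2917/26⌋ + ⌊2917/65⌋ − ⌊2917/130⌋ = 1077.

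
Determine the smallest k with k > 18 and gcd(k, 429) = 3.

429 = 3·143. Any k with gcd(k, 429) = 3 is a multiple of 3, say 3s, with s coprime to 143.
Need s > 18/3, so s ≥ 7. First s ≥ 7 with gcd(s, 143) = 1 is s = 7. Thus k = 3·7 = 21.

21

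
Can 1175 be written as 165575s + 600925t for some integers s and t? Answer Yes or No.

Yes

gcd(165575, 600925): 600925 = 3·165575 + 104200; 165575 = 1·104200 + 61375; 104200 = 1·61375 + 42825; 61375 = 1·42825 + 18550; 42825 = 2·18550 + 5725; 18550 = 3·5725 + 1375; 5725 = 4·1375 + 225; 1375 = 6·225 + 25; 225 = 9·25 + 0 → 25
25 divides 1175, so a solution exists.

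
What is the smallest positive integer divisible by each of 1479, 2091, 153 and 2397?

1479 = 3 · 17 · 29; 2091 = 3 · 17 · 41; 153 = 3² · 17; 2397 = 3 · 17 · 47
lcm takes max exponent of each prime: 3² · 17 · 29 · 41 · 47 = 8550099

8550099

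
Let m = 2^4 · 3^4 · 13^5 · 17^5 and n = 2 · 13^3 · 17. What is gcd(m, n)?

min exponent per shared prime: 2 · 13^3 · 17 = 74698

74698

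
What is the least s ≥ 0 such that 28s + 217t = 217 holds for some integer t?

0

Euclid: 217 = 7·28 + 21; 28 = 1·21 + 7; 21 = 3·7 + 0 → gcd = 7; 217 = 7·31.
Back-substitution yields 28·(8) + 217·(-1) = 7, so one solution is s = 8·31 = 248, t = -1·31 = -31.
Solutions in s differ by 217/7 = 31; the one in [0, 31) is 248 mod 31 = 0.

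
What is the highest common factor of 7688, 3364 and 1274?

2

gcd(7688, 3364): 7688 = 2·3364 + 960; 3364 = 3·960 + 484; 960 = 1·484 + 476; 484 = 1·476 + 8; 476 = 59·8 + 4; 8 = 2·4 + 0 → 4
gcd(4, 1274): 1274 = 318·4 + 2; 4 = 2·2 + 0 → 2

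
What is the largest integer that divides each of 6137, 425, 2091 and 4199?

17

6137 = 17 · 19²; 425 = 5² · 17; 2091 = 3 · 17 · 41; 4199 = 13 · 17 · 19
gcd takes min exponent of each prime: 17 = 17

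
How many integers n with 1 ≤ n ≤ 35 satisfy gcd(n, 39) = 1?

22

39 = 3·13. Inclusion–exclusion on these primes:
35 − ⌊35/3⌋ − ⌊35/13⌋ + ⌊35/39⌋ = 22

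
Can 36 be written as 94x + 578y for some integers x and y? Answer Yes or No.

Yes

gcd(94, 578): 578 = 6·94 + 14; 94 = 6·14 + 10; 14 = 1·10 + 4; 10 = 2·4 + 2; 4 = 2·2 + 0 → 2
2 divides 36, so a solution exists.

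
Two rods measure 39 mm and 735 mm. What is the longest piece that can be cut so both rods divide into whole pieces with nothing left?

3

39 = 3 · 13
735 = 3 · 5 · 7²
Common: 3 = 3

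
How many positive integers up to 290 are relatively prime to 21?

Prime factors of 21: 3, 7. Count integers ≤ 290 divisible by none of them.
By inclusion–exclusion: 290 − ⌊290/3⌋ − ⌊290/7⌋ + ⌊290/21⌋ = 166.

166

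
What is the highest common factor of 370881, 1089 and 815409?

gcd(370881, 1089): 370881 = 340·1089 + 621; 1089 = 1·621 + 468; 621 = 1·468 + 153; 468 = 3·153 + 9; 153 = 17·9 + 0 → 9
gcd(9, 815409): 815409 = 90601·9 + 0 → 9

9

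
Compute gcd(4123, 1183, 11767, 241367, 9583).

7

gcd(4123, 1183): 4123 = 3·1183 + 574; 1183 = 2·574 + 35; 574 = 16·35 + 14; 35 = 2·14 + 7; 14 = 2·7 + 0 → 7
gcd(7, 11767): 11767 = 1681·7 + 0 → 7
gcd(7, 241367): 241367 = 34481·7 + 0 → 7
gcd(7, 9583): 9583 = 1369·7 + 0 → 7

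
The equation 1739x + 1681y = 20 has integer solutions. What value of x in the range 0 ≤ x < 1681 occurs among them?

gcd(1739, 1681) = 1 (Euclid: 1739 = 1·1681 + 58; 1681 = 28·58 + 57; 58 = 1·57 + 1; 57 = 57·1 + 0), and 1 | 20.
Extended Euclid: 1739·(29) + 1681·(-30) = 1. Scale by 20: x₀ = 580.
General solution x = x₀ + 1681t; reducing mod 1681 gives x = 580 (and y = -600).

580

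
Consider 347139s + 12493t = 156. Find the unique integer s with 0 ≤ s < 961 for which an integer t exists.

Reduce mod 12493: 347139s ≡ 156 (mod 12493). With g = gcd(347139, 12493) = 13 dividing 156, divide through: 26703s ≡ 12 (mod 961).
Since gcd(26703, 961) = 1, s ≡ 12·(26703)⁻¹ ≡ 900 (mod 961). Smallest non-negative: 900.

900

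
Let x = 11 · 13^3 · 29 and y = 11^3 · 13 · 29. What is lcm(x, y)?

max exponent per prime: 11^3 · 13^3 · 29 = 84802003

84802003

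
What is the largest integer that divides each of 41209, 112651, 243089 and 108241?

49

41209 = 7² · 29²; 112651 = 7² · 11² · 19; 243089 = 7² · 11² · 41; 108241 = 7² · 47²
gcd takes min exponent of each prime: 7² = 49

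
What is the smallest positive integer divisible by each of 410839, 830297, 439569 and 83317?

lcm(410839, 830297) = 410839·830297/gcd = 341118389183/2873 = 118732471
lcm(118732471, 439569) = 118732471·439569/gcd = 52191113544999/48841 = 1068592239
lcm(1068592239, 83317) = 1068592239·83317/gcd = 89031899576763/2873 = 30989174931

30989174931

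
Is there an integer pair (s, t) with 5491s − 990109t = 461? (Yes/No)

gcd(5491, 990109): 990109 = 180·5491 + 1729; 5491 = 3·1729 + 304; 1729 = 5·304 + 209; 304 = 1·209 + 95; 209 = 2·95 + 19; 95 = 5·19 + 0 → 19
19 does not divide 461, so a solution does not exist.

No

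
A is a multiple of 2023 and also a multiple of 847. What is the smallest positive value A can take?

2023 = 7 · 17²; 847 = 7 · 11²
max exponents: 7 · 11² · 17² = 244783

244783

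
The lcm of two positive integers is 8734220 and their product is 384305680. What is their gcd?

44

From gcd × lcm = ab: gcd = 384305680 / 8734220 = 44.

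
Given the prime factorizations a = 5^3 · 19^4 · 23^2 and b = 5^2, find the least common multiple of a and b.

max exponent per prime: 5^3 · 19^4 · 23^2 = 8617476125

8617476125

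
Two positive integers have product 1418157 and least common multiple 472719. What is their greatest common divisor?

From gcd × lcm = uv: gcd = 1418157 / 472719 = 3.

3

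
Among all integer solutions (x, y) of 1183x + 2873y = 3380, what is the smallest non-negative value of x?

15

gcd(1183, 2873) = 169 (Euclid: 2873 = 2·1183 + 507; 1183 = 2·507 + 169; 507 = 3·169 + 0), and 169 | 3380.
Extended Euclid: 1183·(5) + 2873·(-2) = 169. Scale by 20: x₀ = 100.
General solution x = x₀ + 17t; reducing mod 17 gives x = 15 (and y = -5).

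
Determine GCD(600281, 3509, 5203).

600281 = 11⁴ · 41; 3509 = 11² · 29; 5203 = 11² · 43
gcd takes min exponent of each prime: 11² = 121

121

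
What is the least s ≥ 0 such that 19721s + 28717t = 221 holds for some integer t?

Reduce mod 28717: 19721s ≡ 221 (mod 28717). With g = gcd(19721, 28717) = 13 dividing 221, divide through: 1517s ≡ 17 (mod 2209).
Since gcd(1517, 2209) = 1, s ≡ 17·(1517)⁻¹ ≡ 399 (mod 2209). Smallest non-negative: 399.

399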